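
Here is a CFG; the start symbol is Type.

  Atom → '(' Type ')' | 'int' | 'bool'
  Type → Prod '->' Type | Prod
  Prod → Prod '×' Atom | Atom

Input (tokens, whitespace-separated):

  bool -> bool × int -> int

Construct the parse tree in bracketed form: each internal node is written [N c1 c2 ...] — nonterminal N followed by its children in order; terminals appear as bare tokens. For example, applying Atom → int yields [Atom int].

Type
Prod -> Type
Atom -> Type
bool -> Type
bool -> Prod -> Type
bool -> Prod × Atom -> Type
bool -> Atom × Atom -> Type
bool -> bool × Atom -> Type
bool -> bool × int -> Type
bool -> bool × int -> Prod
bool -> bool × int -> Atom
bool -> bool × int -> int

[Type [Prod [Atom bool]] -> [Type [Prod [Prod [Atom bool]] × [Atom int]] -> [Type [Prod [Atom int]]]]]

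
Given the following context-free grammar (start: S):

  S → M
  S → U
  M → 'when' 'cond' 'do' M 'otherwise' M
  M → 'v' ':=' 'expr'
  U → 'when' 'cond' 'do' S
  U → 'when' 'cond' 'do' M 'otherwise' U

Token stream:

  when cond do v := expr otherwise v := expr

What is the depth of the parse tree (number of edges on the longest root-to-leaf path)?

3

[S [M when cond do [M v := expr] otherwise [M v := expr]]]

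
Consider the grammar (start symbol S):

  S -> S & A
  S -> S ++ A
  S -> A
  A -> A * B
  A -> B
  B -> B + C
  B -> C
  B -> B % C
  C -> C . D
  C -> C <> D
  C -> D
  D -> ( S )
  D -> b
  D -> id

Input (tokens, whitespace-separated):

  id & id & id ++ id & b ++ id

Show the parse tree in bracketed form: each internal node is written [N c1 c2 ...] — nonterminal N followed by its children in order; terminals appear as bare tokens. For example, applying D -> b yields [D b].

[S [S [S [S [S [S [A [B [C [D id]]]]] & [A [B [C [D id]]]]] & [A [B [C [D id]]]]] ++ [A [B [C [D id]]]]] & [A [B [C [D b]]]]] ++ [A [B [C [D id]]]]]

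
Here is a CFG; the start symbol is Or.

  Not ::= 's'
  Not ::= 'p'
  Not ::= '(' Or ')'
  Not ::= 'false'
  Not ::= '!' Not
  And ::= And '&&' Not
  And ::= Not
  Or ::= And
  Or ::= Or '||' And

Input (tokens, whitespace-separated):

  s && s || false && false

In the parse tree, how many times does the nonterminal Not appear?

[Or [Or [And [And [Not s]] && [Not s]]] || [And [And [Not false]] && [Not false]]]

4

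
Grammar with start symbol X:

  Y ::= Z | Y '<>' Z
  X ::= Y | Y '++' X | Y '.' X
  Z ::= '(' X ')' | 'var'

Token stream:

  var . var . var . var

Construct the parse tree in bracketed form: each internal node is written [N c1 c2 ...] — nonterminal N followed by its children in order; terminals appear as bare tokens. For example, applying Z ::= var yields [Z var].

X
Y . X
Z . X
var . X
var . Y . X
var . Z . X
var . var . X
var . var . Y . X
var . var . Z . X
var . var . var . X
var . var . var . Y
var . var . var . Z
var . var . var . var

[X [Y [Z var]] . [X [Y [Z var]] . [X [Y [Z var]] . [X [Y [Z var]]]]]]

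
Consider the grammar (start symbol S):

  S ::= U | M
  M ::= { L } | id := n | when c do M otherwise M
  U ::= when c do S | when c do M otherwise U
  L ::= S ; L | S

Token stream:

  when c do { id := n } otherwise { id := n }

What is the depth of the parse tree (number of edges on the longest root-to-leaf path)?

6

[S [M when c do [M { [L [S [M id := n]]] }] otherwise [M { [L [S [M id := n]]] }]]]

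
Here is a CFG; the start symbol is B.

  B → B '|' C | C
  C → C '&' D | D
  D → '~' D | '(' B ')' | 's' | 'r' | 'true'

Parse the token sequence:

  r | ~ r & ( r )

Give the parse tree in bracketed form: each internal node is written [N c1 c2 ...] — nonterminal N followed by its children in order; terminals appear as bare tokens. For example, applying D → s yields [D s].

[B [B [C [D r]]] | [C [C [D ~ [D r]]] & [D ( [B [C [D r]]] )]]]

B
B | C
C | C
D | C
r | C
r | C & D
r | D & D
r | ~ D & D
r | ~ r & D
r | ~ r & ( B )
r | ~ r & ( C )
r | ~ r & ( D )
r | ~ r & ( r )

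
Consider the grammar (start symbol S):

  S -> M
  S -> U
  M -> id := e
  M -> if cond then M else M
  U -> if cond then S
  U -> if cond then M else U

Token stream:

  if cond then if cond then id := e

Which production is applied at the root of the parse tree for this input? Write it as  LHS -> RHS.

S -> U

[S [U if cond then [S [U if cond then [S [M id := e]]]]]]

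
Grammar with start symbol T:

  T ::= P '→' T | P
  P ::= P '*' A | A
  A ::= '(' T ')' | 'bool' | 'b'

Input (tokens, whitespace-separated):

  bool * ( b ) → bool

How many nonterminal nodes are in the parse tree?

[T [P [P [A bool]] * [A ( [T [P [A b]]] )]] → [T [P [A bool]]]]

11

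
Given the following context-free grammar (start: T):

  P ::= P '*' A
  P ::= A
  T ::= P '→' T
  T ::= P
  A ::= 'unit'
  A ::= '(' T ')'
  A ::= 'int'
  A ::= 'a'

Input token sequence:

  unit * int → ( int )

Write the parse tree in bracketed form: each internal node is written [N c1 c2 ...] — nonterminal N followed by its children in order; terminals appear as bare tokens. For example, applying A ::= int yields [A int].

[T [P [P [A unit]] * [A int]] → [T [P [A ( [T [P [A int]]] )]]]]

T
P → T
P * A → T
A * A → T
unit * A → T
unit * int → T
unit * int → P
unit * int → A
unit * int → ( T )
unit * int → ( P )
unit * int → ( A )
unit * int → ( int )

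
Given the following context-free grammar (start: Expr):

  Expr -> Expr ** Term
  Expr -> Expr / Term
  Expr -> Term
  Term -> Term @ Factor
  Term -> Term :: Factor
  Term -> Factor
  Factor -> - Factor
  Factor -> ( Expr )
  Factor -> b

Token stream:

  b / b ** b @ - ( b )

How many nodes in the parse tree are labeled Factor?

6

[Expr [Expr [Expr [Term [Factor b]]] / [Term [Factor b]]] ** [Term [Term [Factor b]] @ [Factor - [Factor ( [Expr [Term [Factor b]]] )]]]]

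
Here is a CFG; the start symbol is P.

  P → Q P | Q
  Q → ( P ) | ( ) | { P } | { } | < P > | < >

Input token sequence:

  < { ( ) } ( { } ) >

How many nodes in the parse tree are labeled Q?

5

[P [Q < [P [Q { [P [Q ( )]] }] [P [Q ( [P [Q { }]] )]]] >]]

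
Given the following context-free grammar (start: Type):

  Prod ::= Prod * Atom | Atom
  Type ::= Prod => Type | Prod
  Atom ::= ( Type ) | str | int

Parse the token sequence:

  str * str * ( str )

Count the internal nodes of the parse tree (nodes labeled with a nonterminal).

10

[Type [Prod [Prod [Prod [Atom str]] * [Atom str]] * [Atom ( [Type [Prod [Atom str]]] )]]]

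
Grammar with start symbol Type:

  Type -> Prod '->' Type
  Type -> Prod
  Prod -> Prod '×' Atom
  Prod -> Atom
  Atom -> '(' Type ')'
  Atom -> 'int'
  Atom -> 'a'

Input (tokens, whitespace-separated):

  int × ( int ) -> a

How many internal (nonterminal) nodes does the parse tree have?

[Type [Prod [Prod [Atom int]] × [Atom ( [Type [Prod [Atom int]]] )]] -> [Type [Prod [Atom a]]]]

11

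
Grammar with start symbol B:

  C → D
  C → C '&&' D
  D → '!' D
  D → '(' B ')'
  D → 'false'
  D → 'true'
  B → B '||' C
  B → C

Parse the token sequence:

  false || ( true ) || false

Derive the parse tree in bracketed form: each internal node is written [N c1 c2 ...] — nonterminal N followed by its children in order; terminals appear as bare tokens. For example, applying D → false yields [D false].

B
B || C
B || C || C
C || C || C
D || C || C
false || C || C
false || D || C
false || ( B ) || C
false || ( C ) || C
false || ( D ) || C
false || ( true ) || C
false || ( true ) || D
false || ( true ) || false

[B [B [B [C [D false]]] || [C [D ( [B [C [D true]]] )]]] || [C [D false]]]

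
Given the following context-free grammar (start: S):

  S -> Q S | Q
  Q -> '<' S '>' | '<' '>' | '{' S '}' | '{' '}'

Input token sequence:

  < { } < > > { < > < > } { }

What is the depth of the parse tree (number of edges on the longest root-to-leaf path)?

[S [Q < [S [Q { }] [S [Q < >]]] >] [S [Q { [S [Q < >] [S [Q < >]]] }] [S [Q { }]]]]

6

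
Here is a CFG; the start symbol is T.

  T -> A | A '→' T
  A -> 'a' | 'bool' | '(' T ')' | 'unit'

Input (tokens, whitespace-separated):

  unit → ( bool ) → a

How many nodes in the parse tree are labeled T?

4

[T [A unit] → [T [A ( [T [A bool]] )] → [T [A a]]]]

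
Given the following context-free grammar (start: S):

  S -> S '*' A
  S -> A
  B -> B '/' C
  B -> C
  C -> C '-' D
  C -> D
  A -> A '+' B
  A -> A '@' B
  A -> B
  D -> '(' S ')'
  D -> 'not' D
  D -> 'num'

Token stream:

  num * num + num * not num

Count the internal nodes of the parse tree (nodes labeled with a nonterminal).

[S [S [S [A [B [C [D num]]]]] * [A [A [B [C [D num]]]] + [B [C [D num]]]]] * [A [B [C [D not [D num]]]]]]

20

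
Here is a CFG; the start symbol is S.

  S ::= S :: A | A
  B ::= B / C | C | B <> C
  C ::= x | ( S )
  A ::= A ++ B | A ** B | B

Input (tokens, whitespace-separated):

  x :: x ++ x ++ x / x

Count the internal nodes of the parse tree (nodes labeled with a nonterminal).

16

[S [S [A [B [C x]]]] :: [A [A [A [B [C x]]] ++ [B [C x]]] ++ [B [B [C x]] / [C x]]]]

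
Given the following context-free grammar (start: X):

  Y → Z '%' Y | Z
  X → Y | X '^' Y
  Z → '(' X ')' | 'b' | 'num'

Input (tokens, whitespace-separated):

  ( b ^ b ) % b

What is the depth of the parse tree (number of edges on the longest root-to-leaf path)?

7

[X [Y [Z ( [X [X [Y [Z b]]] ^ [Y [Z b]]] )] % [Y [Z b]]]]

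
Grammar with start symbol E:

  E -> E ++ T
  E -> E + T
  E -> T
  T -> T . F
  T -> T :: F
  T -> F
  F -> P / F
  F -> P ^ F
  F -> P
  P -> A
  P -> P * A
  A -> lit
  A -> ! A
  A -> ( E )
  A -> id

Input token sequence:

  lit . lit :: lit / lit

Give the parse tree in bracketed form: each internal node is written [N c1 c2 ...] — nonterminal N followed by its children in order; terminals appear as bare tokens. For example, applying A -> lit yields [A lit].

[E [T [T [T [F [P [A lit]]]] . [F [P [A lit]]]] :: [F [P [A lit]] / [F [P [A lit]]]]]]

E
T
T :: F
T . F :: F
F . F :: F
P . F :: F
A . F :: F
lit . F :: F
lit . P :: F
lit . A :: F
lit . lit :: F
lit . lit :: P / F
lit . lit :: A / F
lit . lit :: lit / F
lit . lit :: lit / P
lit . lit :: lit / A
lit . lit :: lit / lit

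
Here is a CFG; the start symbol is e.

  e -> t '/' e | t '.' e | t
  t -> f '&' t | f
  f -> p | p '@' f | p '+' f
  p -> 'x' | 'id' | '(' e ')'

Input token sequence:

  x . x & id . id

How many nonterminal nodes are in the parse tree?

15

[e [t [f [p x]]] . [e [t [f [p x]] & [t [f [p id]]]] . [e [t [f [p id]]]]]]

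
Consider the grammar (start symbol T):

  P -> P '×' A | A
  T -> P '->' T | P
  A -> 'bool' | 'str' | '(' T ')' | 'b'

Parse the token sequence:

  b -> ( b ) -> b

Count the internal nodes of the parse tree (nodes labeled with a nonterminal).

12

[T [P [A b]] -> [T [P [A ( [T [P [A b]]] )]] -> [T [P [A b]]]]]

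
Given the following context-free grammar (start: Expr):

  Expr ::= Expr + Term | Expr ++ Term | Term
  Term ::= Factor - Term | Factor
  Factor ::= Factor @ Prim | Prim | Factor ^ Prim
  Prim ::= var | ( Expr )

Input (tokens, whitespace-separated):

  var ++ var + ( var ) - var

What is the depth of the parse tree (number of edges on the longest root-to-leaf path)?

8

[Expr [Expr [Expr [Term [Factor [Prim var]]]] ++ [Term [Factor [Prim var]]]] + [Term [Factor [Prim ( [Expr [Term [Factor [Prim var]]]] )]] - [Term [Factor [Prim var]]]]]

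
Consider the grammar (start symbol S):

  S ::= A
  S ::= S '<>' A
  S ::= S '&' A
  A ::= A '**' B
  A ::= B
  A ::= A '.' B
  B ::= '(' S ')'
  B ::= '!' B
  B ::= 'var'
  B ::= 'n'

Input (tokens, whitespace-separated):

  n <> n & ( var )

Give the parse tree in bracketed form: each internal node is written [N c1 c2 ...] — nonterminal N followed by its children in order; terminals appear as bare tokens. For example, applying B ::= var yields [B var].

S
S & A
S <> A & A
A <> A & A
B <> A & A
n <> A & A
n <> B & A
n <> n & A
n <> n & B
n <> n & ( S )
n <> n & ( A )
n <> n & ( B )
n <> n & ( var )

[S [S [S [A [B n]]] <> [A [B n]]] & [A [B ( [S [A [B var]]] )]]]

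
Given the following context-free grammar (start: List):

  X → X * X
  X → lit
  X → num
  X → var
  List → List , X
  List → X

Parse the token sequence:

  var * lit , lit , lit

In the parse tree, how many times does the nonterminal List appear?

[List [List [List [X [X var] * [X lit]]] , [X lit]] , [X lit]]

3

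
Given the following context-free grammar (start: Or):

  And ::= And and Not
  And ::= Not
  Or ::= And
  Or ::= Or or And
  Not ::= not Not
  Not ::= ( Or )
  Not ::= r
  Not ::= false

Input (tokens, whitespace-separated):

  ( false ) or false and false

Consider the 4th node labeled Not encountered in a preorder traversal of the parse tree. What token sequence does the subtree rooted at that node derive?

[Or [Or [And [Not ( [Or [And [Not false]]] )]]] or [And [And [Not false]] and [Not false]]]

false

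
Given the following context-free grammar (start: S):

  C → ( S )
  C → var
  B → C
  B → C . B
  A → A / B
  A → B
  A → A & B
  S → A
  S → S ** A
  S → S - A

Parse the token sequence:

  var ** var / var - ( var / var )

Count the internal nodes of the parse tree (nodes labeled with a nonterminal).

22

[S [S [S [A [B [C var]]]] ** [A [A [B [C var]]] / [B [C var]]]] - [A [B [C ( [S [A [A [B [C var]]] / [B [C var]]]] )]]]]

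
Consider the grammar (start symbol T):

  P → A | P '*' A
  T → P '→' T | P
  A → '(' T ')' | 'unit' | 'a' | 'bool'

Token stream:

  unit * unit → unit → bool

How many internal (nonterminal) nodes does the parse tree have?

11

[T [P [P [A unit]] * [A unit]] → [T [P [A unit]] → [T [P [A bool]]]]]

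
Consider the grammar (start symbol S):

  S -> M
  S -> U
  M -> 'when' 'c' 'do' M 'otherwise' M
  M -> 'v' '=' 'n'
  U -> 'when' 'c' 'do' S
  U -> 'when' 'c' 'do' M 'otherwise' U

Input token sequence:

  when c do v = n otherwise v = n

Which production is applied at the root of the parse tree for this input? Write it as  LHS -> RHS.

[S [M when c do [M v = n] otherwise [M v = n]]]

S -> M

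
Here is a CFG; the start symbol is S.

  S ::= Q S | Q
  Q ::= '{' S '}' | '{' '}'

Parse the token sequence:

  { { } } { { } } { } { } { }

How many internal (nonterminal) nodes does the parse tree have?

[S [Q { [S [Q { }]] }] [S [Q { [S [Q { }]] }] [S [Q { }] [S [Q { }] [S [Q { }]]]]]]

14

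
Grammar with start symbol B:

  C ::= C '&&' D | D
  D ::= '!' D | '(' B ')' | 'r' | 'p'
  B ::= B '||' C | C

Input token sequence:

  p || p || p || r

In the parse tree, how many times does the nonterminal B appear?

[B [B [B [B [C [D p]]] || [C [D p]]] || [C [D p]]] || [C [D r]]]

4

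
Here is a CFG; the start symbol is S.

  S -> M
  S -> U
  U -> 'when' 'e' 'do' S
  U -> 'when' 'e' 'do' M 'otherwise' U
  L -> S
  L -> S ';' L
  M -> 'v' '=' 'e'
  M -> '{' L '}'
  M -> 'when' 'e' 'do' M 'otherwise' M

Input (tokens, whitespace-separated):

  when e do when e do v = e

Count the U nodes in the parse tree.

[S [U when e do [S [U when e do [S [M v = e]]]]]]

2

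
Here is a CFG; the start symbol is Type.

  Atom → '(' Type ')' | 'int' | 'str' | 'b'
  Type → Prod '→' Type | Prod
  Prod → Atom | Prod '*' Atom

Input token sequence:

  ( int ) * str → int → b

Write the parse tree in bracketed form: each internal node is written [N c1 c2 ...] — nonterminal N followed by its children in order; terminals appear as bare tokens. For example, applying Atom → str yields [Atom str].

Type
Prod → Type
Prod * Atom → Type
Atom * Atom → Type
( Type ) * Atom → Type
( Prod ) * Atom → Type
( Atom ) * Atom → Type
( int ) * Atom → Type
( int ) * str → Type
( int ) * str → Prod → Type
( int ) * str → Atom → Type
( int ) * str → int → Type
( int ) * str → int → Prod
( int ) * str → int → Atom
( int ) * str → int → b

[Type [Prod [Prod [Atom ( [Type [Prod [Atom int]]] )]] * [Atom str]] → [Type [Prod [Atom int]] → [Type [Prod [Atom b]]]]]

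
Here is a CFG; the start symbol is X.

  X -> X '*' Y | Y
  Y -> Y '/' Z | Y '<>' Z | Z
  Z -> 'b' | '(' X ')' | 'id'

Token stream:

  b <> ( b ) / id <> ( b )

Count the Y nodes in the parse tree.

6

[X [Y [Y [Y [Y [Z b]] <> [Z ( [X [Y [Z b]]] )]] / [Z id]] <> [Z ( [X [Y [Z b]]] )]]]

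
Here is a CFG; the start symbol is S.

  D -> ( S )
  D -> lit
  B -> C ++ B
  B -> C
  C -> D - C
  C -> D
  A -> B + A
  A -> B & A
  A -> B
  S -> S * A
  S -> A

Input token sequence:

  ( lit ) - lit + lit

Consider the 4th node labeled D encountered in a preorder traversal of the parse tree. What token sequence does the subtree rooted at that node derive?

lit

[S [A [B [C [D ( [S [A [B [C [D lit]]]]] )] - [C [D lit]]]] + [A [B [C [D lit]]]]]]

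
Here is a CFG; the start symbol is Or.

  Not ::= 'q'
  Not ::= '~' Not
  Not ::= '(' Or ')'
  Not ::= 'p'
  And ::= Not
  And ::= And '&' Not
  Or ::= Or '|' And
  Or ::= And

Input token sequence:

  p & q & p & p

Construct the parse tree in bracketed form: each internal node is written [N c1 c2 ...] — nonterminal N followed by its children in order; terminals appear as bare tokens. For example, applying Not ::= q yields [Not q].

[Or [And [And [And [And [Not p]] & [Not q]] & [Not p]] & [Not p]]]

Or
And
And & Not
And & Not & Not
And & Not & Not & Not
Not & Not & Not & Not
p & Not & Not & Not
p & q & Not & Not
p & q & p & Not
p & q & p & p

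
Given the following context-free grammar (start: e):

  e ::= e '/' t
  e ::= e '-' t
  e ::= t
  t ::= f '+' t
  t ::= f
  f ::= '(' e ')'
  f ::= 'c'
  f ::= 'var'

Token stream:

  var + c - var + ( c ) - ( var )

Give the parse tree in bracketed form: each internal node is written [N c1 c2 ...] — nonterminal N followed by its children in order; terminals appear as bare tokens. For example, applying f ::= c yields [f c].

e
e - t
e - t - t
t - t - t
f + t - t - t
var + t - t - t
var + f - t - t
var + c - t - t
var + c - f + t - t
var + c - var + t - t
var + c - var + f - t
var + c - var + ( e ) - t
var + c - var + ( t ) - t
var + c - var + ( f ) - t
var + c - var + ( c ) - t
var + c - var + ( c ) - f
var + c - var + ( c ) - ( e )
var + c - var + ( c ) - ( t )
var + c - var + ( c ) - ( f )
var + c - var + ( c ) - ( var )

[e [e [e [t [f var] + [t [f c]]]] - [t [f var] + [t [f ( [e [t [f c]]] )]]]] - [t [f ( [e [t [f var]]] )]]]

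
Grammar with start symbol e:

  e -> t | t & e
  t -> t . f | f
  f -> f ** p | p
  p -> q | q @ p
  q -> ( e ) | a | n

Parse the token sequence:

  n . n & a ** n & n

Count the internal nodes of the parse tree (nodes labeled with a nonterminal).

[e [t [t [f [p [q n]]]] . [f [p [q n]]]] & [e [t [f [f [p [q a]]] ** [p [q n]]]] & [e [t [f [p [q n]]]]]]]

22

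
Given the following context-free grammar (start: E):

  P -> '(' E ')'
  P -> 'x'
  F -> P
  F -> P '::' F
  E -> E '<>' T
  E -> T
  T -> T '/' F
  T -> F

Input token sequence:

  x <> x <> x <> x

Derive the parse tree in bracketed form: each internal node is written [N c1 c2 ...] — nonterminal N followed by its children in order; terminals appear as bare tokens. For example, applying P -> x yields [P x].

[E [E [E [E [T [F [P x]]]] <> [T [F [P x]]]] <> [T [F [P x]]]] <> [T [F [P x]]]]

E
E <> T
E <> T <> T
E <> T <> T <> T
T <> T <> T <> T
F <> T <> T <> T
P <> T <> T <> T
x <> T <> T <> T
x <> F <> T <> T
x <> P <> T <> T
x <> x <> T <> T
x <> x <> F <> T
x <> x <> P <> T
x <> x <> x <> T
x <> x <> x <> F
x <> x <> x <> P
x <> x <> x <> x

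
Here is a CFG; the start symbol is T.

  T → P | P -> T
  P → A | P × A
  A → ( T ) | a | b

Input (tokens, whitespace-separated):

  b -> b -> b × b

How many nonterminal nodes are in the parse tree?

[T [P [A b]] -> [T [P [A b]] -> [T [P [P [A b]] × [A b]]]]]

11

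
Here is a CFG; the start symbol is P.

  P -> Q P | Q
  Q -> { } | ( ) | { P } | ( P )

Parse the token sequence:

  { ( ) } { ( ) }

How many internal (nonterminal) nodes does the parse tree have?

8

[P [Q { [P [Q ( )]] }] [P [Q { [P [Q ( )]] }]]]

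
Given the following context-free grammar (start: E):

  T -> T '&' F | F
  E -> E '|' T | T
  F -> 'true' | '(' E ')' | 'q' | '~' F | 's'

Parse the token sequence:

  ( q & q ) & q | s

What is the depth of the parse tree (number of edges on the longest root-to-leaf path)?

9

[E [E [T [T [F ( [E [T [T [F q]] & [F q]]] )]] & [F q]]] | [T [F s]]]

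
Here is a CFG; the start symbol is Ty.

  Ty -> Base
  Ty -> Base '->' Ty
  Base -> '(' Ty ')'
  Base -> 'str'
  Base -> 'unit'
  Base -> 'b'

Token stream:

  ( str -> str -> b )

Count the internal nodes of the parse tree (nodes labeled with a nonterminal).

8

[Ty [Base ( [Ty [Base str] -> [Ty [Base str] -> [Ty [Base b]]]] )]]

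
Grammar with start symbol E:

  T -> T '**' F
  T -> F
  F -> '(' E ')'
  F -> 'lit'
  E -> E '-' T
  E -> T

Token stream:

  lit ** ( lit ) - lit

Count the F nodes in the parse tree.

[E [E [T [T [F lit]] ** [F ( [E [T [F lit]]] )]]] - [T [F lit]]]

4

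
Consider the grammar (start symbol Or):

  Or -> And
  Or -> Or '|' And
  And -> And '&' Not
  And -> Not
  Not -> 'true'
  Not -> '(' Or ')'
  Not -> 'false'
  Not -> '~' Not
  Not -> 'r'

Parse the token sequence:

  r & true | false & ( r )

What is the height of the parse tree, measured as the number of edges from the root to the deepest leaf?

6

[Or [Or [And [And [Not r]] & [Not true]]] | [And [And [Not false]] & [Not ( [Or [And [Not r]]] )]]]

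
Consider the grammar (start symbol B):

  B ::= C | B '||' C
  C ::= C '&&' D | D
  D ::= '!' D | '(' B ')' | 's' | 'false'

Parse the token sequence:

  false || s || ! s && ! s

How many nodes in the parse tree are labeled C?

[B [B [B [C [D false]]] || [C [D s]]] || [C [C [D ! [D s]]] && [D ! [D s]]]]

4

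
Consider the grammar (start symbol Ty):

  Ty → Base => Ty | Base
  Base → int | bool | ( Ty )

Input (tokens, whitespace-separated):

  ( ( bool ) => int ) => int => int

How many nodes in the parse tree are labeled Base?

[Ty [Base ( [Ty [Base ( [Ty [Base bool]] )] => [Ty [Base int]]] )] => [Ty [Base int] => [Ty [Base int]]]]

6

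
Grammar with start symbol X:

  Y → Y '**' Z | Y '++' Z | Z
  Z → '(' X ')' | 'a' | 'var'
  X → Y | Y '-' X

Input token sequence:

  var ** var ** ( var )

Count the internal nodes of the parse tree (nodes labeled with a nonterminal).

10

[X [Y [Y [Y [Z var]] ** [Z var]] ** [Z ( [X [Y [Z var]]] )]]]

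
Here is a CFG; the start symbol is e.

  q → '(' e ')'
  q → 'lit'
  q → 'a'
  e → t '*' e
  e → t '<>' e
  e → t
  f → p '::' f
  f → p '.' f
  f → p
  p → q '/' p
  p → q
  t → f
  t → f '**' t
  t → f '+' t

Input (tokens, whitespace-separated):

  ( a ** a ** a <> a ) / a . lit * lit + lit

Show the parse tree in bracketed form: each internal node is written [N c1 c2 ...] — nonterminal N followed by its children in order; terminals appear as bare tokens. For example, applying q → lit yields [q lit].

[e [t [f [p [q ( [e [t [f [p [q a]]] ** [t [f [p [q a]]] ** [t [f [p [q a]]]]]] <> [e [t [f [p [q a]]]]]] )] / [p [q a]]] . [f [p [q lit]]]]] * [e [t [f [p [q lit]]] + [t [f [p [q lit]]]]]]]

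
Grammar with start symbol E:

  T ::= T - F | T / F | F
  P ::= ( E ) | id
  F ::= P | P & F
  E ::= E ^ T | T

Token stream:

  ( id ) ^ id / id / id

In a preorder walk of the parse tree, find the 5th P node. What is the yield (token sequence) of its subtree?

[E [E [T [F [P ( [E [T [F [P id]]]] )]]]] ^ [T [T [T [F [P id]]] / [F [P id]]] / [F [P id]]]]

id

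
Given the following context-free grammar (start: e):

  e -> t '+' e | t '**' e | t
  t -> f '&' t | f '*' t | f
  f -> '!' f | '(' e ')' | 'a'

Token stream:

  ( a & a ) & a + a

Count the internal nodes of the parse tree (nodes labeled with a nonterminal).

[e [t [f ( [e [t [f a] & [t [f a]]]] )] & [t [f a]]] + [e [t [f a]]]]

13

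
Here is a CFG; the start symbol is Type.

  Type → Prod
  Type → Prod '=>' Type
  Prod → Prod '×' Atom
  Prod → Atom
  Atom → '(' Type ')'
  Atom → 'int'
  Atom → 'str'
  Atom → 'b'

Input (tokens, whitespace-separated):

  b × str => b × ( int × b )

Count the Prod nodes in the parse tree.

[Type [Prod [Prod [Atom b]] × [Atom str]] => [Type [Prod [Prod [Atom b]] × [Atom ( [Type [Prod [Prod [Atom int]] × [Atom b]]] )]]]]

6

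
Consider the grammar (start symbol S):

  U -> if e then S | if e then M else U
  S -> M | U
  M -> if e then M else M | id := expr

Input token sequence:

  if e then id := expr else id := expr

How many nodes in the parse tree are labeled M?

[S [M if e then [M id := expr] else [M id := expr]]]

3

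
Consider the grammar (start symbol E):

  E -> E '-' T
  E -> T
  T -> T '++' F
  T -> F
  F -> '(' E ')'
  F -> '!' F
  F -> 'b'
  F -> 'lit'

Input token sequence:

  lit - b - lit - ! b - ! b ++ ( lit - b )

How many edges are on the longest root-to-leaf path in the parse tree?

7

[E [E [E [E [E [T [F lit]]] - [T [F b]]] - [T [F lit]]] - [T [F ! [F b]]]] - [T [T [F ! [F b]]] ++ [F ( [E [E [T [F lit]]] - [T [F b]]] )]]]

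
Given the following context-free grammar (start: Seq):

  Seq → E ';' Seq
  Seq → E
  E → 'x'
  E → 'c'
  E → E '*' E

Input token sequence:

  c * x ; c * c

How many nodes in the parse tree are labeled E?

6

[Seq [E [E c] * [E x]] ; [Seq [E [E c] * [E c]]]]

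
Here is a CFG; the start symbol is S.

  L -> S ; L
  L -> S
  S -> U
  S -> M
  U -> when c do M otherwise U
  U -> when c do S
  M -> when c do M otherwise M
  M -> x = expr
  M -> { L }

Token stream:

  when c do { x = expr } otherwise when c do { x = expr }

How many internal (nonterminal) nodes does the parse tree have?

[S [U when c do [M { [L [S [M x = expr]]] }] otherwise [U when c do [S [M { [L [S [M x = expr]]] }]]]]]

12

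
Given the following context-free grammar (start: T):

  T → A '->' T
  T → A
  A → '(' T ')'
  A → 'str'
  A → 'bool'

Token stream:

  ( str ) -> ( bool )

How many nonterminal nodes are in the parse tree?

[T [A ( [T [A str]] )] -> [T [A ( [T [A bool]] )]]]

8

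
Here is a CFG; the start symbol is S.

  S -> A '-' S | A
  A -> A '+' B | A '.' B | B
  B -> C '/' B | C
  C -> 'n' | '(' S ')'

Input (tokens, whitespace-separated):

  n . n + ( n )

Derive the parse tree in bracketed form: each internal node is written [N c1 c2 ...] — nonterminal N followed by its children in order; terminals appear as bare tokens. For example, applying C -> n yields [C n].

S
A
A + B
A . B + B
B . B + B
C . B + B
n . B + B
n . C + B
n . n + B
n . n + C
n . n + ( S )
n . n + ( A )
n . n + ( B )
n . n + ( C )
n . n + ( n )

[S [A [A [A [B [C n]]] . [B [C n]]] + [B [C ( [S [A [B [C n]]]] )]]]]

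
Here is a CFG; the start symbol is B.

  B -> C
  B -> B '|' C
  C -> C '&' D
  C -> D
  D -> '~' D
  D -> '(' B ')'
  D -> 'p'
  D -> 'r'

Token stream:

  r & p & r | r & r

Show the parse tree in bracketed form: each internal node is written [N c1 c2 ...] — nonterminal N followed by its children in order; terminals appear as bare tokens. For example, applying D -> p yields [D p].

[B [B [C [C [C [D r]] & [D p]] & [D r]]] | [C [C [D r]] & [D r]]]

B
B | C
C | C
C & D | C
C & D & D | C
D & D & D | C
r & D & D | C
r & p & D | C
r & p & r | C
r & p & r | C & D
r & p & r | D & D
r & p & r | r & D
r & p & r | r & r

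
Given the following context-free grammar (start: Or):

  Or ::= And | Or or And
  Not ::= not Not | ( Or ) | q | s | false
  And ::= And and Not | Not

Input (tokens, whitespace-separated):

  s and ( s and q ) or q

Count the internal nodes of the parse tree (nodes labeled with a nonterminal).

[Or [Or [And [And [Not s]] and [Not ( [Or [And [And [Not s]] and [Not q]]] )]]] or [And [Not q]]]

13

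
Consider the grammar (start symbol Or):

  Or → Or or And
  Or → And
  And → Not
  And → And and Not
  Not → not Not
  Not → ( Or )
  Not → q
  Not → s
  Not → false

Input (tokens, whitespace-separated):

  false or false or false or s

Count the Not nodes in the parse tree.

4

[Or [Or [Or [Or [And [Not false]]] or [And [Not false]]] or [And [Not false]]] or [And [Not s]]]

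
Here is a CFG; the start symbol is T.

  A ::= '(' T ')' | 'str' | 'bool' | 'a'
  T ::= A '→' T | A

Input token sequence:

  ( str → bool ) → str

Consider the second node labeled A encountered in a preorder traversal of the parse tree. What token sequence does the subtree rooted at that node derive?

str

[T [A ( [T [A str] → [T [A bool]]] )] → [T [A str]]]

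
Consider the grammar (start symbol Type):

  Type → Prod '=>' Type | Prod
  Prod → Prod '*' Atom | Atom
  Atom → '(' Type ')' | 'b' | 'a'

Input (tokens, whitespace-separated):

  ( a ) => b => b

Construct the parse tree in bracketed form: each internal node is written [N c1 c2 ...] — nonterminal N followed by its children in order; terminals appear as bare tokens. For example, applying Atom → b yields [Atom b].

[Type [Prod [Atom ( [Type [Prod [Atom a]]] )]] => [Type [Prod [Atom b]] => [Type [Prod [Atom b]]]]]

Type
Prod => Type
Atom => Type
( Type ) => Type
( Prod ) => Type
( Atom ) => Type
( a ) => Type
( a ) => Prod => Type
( a ) => Atom => Type
( a ) => b => Type
( a ) => b => Prod
( a ) => b => Atom
( a ) => b => b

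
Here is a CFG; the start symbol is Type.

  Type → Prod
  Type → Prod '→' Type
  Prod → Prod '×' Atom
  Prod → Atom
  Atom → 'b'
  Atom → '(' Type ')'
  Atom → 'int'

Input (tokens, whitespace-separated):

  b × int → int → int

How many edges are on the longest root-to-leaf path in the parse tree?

[Type [Prod [Prod [Atom b]] × [Atom int]] → [Type [Prod [Atom int]] → [Type [Prod [Atom int]]]]]

5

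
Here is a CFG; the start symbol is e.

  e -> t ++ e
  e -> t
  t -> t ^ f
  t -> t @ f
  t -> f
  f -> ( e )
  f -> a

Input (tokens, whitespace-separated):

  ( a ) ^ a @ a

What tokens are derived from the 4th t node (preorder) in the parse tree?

[e [t [t [t [f ( [e [t [f a]]] )]] ^ [f a]] @ [f a]]]

a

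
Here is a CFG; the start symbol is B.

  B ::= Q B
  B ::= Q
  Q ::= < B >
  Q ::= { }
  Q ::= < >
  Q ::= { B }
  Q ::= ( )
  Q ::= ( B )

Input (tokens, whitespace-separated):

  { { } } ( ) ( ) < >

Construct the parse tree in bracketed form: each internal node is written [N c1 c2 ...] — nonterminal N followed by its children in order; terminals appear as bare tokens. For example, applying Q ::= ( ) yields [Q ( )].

B
Q B
{ B } B
{ Q } B
{ { } } B
{ { } } Q B
{ { } } ( ) B
{ { } } ( ) Q B
{ { } } ( ) ( ) B
{ { } } ( ) ( ) Q
{ { } } ( ) ( ) < >

[B [Q { [B [Q { }]] }] [B [Q ( )] [B [Q ( )] [B [Q < >]]]]]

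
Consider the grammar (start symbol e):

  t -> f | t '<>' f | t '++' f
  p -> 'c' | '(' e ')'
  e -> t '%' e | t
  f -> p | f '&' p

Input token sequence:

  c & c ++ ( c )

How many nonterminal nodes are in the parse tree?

[e [t [t [f [f [p c]] & [p c]]] ++ [f [p ( [e [t [f [p c]]]] )]]]]

13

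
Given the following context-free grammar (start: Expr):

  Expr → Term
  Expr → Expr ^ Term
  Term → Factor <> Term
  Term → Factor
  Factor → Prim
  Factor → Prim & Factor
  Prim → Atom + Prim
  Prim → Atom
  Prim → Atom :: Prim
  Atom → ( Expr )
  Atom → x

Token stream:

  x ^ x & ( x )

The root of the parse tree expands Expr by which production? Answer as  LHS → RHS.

[Expr [Expr [Term [Factor [Prim [Atom x]]]]] ^ [Term [Factor [Prim [Atom x]] & [Factor [Prim [Atom ( [Expr [Term [Factor [Prim [Atom x]]]]] )]]]]]]

Expr → Expr ^ Term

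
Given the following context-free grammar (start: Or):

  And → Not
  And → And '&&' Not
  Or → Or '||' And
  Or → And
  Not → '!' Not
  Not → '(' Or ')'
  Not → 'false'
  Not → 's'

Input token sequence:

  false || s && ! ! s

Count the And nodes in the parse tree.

3

[Or [Or [And [Not false]]] || [And [And [Not s]] && [Not ! [Not ! [Not s]]]]]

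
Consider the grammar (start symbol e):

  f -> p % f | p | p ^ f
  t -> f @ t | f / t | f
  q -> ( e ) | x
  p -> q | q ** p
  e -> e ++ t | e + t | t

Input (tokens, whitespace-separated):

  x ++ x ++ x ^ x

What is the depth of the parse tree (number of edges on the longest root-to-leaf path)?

7

[e [e [e [t [f [p [q x]]]]] ++ [t [f [p [q x]]]]] ++ [t [f [p [q x]] ^ [f [p [q x]]]]]]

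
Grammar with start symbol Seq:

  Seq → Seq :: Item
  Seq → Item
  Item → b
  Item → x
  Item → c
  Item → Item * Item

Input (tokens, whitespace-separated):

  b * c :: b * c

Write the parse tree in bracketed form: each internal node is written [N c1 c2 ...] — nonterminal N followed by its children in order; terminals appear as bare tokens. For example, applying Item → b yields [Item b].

[Seq [Seq [Item [Item b] * [Item c]]] :: [Item [Item b] * [Item c]]]

Seq
Seq :: Item
Item :: Item
Item * Item :: Item
b * Item :: Item
b * c :: Item
b * c :: Item * Item
b * c :: b * Item
b * c :: b * c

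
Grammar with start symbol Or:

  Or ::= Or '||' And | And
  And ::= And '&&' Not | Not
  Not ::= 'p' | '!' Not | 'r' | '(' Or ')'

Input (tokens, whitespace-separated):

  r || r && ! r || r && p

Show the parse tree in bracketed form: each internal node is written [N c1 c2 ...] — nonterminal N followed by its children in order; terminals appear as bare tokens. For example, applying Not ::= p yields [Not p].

[Or [Or [Or [And [Not r]]] || [And [And [Not r]] && [Not ! [Not r]]]] || [And [And [Not r]] && [Not p]]]

Or
Or || And
Or || And || And
And || And || And
Not || And || And
r || And || And
r || And && Not || And
r || Not && Not || And
r || r && Not || And
r || r && ! Not || And
r || r && ! r || And
r || r && ! r || And && Not
r || r && ! r || Not && Not
r || r && ! r || r && Not
r || r && ! r || r && p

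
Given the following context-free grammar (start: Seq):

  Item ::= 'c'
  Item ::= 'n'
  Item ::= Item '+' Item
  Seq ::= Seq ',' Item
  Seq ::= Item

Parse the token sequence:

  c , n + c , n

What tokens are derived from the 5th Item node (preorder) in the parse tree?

n

[Seq [Seq [Seq [Item c]] , [Item [Item n] + [Item c]]] , [Item n]]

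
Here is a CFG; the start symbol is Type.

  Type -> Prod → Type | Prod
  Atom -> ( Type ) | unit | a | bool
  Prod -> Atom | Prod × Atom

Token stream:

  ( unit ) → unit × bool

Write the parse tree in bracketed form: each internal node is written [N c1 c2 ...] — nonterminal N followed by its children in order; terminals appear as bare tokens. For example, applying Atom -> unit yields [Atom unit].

[Type [Prod [Atom ( [Type [Prod [Atom unit]]] )]] → [Type [Prod [Prod [Atom unit]] × [Atom bool]]]]

Type
Prod → Type
Atom → Type
( Type ) → Type
( Prod ) → Type
( Atom ) → Type
( unit ) → Type
( unit ) → Prod
( unit ) → Prod × Atom
( unit ) → Atom × Atom
( unit ) → unit × Atom
( unit ) → unit × bool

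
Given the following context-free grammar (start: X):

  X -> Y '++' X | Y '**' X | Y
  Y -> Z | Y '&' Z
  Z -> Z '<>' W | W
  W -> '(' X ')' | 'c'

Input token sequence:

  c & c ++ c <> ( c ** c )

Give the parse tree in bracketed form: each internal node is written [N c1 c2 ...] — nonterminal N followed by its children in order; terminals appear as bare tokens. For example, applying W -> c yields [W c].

X
Y ++ X
Y & Z ++ X
Z & Z ++ X
W & Z ++ X
c & Z ++ X
c & W ++ X
c & c ++ X
c & c ++ Y
c & c ++ Z
c & c ++ Z <> W
c & c ++ W <> W
c & c ++ c <> W
c & c ++ c <> ( X )
c & c ++ c <> ( Y ** X )
c & c ++ c <> ( Z ** X )
c & c ++ c <> ( W ** X )
c & c ++ c <> ( c ** X )
c & c ++ c <> ( c ** Y )
c & c ++ c <> ( c ** Z )
c & c ++ c <> ( c ** W )
c & c ++ c <> ( c ** c )

[X [Y [Y [Z [W c]]] & [Z [W c]]] ++ [X [Y [Z [Z [W c]] <> [W ( [X [Y [Z [W c]]] ** [X [Y [Z [W c]]]]] )]]]]]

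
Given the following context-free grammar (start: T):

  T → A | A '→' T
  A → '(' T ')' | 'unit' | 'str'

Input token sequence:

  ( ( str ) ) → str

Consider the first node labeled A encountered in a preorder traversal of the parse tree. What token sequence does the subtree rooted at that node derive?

( ( str ) )

[T [A ( [T [A ( [T [A str]] )]] )] → [T [A str]]]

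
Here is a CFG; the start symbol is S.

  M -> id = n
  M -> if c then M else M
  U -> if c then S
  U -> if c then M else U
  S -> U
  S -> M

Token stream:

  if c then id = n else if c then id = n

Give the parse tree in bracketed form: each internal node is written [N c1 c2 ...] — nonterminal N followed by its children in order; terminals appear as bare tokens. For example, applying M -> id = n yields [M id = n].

S
U
if c then M else U
if c then id = n else U
if c then id = n else if c then S
if c then id = n else if c then M
if c then id = n else if c then id = n

[S [U if c then [M id = n] else [U if c then [S [M id = n]]]]]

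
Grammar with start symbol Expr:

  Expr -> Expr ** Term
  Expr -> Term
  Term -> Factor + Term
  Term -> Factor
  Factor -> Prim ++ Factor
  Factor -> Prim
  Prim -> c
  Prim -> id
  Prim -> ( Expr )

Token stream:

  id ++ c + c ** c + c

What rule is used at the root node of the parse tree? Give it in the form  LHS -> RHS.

Expr -> Expr ** Term

[Expr [Expr [Term [Factor [Prim id] ++ [Factor [Prim c]]] + [Term [Factor [Prim c]]]]] ** [Term [Factor [Prim c]] + [Term [Factor [Prim c]]]]]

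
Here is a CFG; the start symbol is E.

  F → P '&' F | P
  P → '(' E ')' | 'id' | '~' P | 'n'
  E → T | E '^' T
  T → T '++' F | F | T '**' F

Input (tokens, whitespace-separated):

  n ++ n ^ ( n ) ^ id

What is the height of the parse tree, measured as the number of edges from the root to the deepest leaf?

9

[E [E [E [T [T [F [P n]]] ++ [F [P n]]]] ^ [T [F [P ( [E [T [F [P n]]]] )]]]] ^ [T [F [P id]]]]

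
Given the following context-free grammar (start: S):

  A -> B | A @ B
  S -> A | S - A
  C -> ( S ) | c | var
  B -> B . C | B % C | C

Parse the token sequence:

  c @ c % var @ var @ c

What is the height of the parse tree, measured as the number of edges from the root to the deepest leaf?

[S [A [A [A [A [B [C c]]] @ [B [B [C c]] % [C var]]] @ [B [C var]]] @ [B [C c]]]]

7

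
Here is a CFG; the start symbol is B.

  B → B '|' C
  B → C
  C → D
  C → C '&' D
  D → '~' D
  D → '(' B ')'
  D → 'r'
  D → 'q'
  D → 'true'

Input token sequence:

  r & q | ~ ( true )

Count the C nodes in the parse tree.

4

[B [B [C [C [D r]] & [D q]]] | [C [D ~ [D ( [B [C [D true]]] )]]]]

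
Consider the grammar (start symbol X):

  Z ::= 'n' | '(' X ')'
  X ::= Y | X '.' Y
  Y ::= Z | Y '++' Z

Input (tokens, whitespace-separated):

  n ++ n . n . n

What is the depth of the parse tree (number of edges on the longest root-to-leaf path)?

6

[X [X [X [Y [Y [Z n]] ++ [Z n]]] . [Y [Z n]]] . [Y [Z n]]]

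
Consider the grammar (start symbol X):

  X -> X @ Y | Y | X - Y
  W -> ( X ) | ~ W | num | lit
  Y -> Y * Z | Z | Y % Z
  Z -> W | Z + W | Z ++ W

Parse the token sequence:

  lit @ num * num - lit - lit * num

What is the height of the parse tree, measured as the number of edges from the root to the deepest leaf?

[X [X [X [X [Y [Z [W lit]]]] @ [Y [Y [Z [W num]]] * [Z [W num]]]] - [Y [Z [W lit]]]] - [Y [Y [Z [W lit]]] * [Z [W num]]]]

7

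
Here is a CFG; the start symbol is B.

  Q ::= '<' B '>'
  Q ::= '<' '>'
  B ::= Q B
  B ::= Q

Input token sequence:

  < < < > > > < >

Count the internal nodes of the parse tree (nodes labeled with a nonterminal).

[B [Q < [B [Q < [B [Q < >]] >]] >] [B [Q < >]]]

8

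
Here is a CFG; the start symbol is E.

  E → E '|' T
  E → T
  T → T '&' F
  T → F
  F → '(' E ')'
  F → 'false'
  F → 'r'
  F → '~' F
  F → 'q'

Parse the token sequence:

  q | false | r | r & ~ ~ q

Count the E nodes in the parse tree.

4

[E [E [E [E [T [F q]]] | [T [F false]]] | [T [F r]]] | [T [T [F r]] & [F ~ [F ~ [F q]]]]]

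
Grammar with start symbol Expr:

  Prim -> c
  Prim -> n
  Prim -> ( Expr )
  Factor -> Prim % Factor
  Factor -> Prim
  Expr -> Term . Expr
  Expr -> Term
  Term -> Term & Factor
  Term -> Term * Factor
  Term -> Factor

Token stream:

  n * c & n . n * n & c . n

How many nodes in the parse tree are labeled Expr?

[Expr [Term [Term [Term [Factor [Prim n]]] * [Factor [Prim c]]] & [Factor [Prim n]]] . [Expr [Term [Term [Term [Factor [Prim n]]] * [Factor [Prim n]]] & [Factor [Prim c]]] . [Expr [Term [Factor [Prim n]]]]]]

3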